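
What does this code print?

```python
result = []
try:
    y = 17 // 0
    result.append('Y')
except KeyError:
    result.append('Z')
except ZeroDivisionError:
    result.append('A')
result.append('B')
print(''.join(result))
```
AB

ZeroDivisionError is caught by its specific handler, not KeyError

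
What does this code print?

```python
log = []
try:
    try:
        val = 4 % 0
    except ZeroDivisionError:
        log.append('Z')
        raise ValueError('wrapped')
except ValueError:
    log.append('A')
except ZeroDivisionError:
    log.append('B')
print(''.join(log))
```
ZA

New ValueError raised, caught by outer ValueError handler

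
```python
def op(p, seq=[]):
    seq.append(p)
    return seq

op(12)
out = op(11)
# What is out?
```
[12, 11]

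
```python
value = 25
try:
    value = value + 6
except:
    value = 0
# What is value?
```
31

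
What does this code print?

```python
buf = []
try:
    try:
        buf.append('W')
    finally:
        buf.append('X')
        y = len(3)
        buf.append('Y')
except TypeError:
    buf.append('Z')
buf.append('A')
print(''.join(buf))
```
WXZA

Exception in inner finally caught by outer except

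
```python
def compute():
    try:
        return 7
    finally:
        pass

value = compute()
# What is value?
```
7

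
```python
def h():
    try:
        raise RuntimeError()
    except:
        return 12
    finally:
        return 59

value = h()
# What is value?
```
59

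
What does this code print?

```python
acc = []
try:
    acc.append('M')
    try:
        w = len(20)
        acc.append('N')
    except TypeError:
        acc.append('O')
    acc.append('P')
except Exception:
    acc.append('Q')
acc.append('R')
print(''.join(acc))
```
MOPR

Inner exception caught by inner handler, outer continues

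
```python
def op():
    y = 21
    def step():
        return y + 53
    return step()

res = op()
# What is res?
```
74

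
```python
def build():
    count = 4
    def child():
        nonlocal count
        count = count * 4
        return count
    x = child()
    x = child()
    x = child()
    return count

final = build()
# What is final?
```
256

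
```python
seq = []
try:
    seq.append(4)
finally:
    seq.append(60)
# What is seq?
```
[4, 60]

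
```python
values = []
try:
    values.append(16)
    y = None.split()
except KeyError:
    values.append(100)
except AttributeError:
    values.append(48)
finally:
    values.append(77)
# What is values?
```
[16, 48, 77]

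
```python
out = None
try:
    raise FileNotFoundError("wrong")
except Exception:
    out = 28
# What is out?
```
28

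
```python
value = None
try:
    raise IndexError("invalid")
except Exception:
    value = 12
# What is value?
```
12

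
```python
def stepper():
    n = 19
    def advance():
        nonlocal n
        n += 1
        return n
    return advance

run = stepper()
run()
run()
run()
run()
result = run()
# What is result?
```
24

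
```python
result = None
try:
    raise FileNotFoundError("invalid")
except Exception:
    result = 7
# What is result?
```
7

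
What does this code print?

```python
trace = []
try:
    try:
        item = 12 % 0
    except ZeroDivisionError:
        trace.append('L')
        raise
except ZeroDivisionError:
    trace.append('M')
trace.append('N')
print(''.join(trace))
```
LMN

raise without argument re-raises current exception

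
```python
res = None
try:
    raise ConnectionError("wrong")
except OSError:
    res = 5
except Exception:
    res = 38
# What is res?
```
5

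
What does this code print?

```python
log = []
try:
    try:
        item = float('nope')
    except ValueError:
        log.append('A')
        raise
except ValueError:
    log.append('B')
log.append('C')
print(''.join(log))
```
ABC

raise without argument re-raises current exception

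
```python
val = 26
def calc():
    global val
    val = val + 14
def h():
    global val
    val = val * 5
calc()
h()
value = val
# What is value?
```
200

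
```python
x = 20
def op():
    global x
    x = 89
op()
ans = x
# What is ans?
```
89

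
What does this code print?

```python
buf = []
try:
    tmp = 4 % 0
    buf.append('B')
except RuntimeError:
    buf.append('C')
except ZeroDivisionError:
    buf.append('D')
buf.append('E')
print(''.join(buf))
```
DE

ZeroDivisionError is caught by its specific handler, not RuntimeError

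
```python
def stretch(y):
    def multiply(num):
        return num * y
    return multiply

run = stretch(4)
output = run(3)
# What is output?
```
12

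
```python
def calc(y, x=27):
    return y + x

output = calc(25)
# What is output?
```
52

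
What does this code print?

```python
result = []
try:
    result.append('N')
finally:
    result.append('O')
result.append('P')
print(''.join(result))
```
NOP

try/finally without except, no exception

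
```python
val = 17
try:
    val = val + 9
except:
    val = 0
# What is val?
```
26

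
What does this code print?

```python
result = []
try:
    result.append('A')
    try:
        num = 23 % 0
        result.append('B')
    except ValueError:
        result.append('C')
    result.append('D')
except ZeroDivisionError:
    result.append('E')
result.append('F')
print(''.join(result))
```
AEF

Inner handler doesn't match, propagates to outer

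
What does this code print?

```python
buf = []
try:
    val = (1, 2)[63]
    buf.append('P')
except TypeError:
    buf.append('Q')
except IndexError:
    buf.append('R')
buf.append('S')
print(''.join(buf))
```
RS

IndexError is caught by its specific handler, not TypeError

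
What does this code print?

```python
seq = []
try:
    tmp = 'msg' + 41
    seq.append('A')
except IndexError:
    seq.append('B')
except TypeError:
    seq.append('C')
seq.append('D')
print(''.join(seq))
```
CD

TypeError is caught by its specific handler, not IndexError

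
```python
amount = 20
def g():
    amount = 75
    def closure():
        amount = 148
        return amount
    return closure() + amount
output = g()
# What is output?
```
223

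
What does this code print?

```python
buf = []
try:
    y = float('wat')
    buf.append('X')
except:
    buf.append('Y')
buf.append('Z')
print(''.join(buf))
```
YZ

Exception raised in try, caught by bare except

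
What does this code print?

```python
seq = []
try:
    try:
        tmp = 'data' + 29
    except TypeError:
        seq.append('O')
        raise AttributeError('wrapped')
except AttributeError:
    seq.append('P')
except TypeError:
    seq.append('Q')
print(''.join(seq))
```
OP

New AttributeError raised, caught by outer AttributeError handler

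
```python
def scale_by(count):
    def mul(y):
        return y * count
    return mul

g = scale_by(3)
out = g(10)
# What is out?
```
30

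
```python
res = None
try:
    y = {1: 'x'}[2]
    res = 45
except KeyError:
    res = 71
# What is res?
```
71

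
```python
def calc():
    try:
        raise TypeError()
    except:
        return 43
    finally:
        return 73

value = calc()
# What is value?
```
73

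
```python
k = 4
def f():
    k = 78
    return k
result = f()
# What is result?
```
78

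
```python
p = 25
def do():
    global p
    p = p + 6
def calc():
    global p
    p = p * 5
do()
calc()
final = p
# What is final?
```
155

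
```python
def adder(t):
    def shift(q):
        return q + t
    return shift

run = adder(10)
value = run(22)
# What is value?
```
32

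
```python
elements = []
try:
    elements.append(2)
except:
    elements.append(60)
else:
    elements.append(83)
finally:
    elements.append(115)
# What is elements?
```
[2, 83, 115]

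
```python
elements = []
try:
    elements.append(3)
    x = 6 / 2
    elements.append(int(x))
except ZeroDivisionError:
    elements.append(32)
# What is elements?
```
[3, 3]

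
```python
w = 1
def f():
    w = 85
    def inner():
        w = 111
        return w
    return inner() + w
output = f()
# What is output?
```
196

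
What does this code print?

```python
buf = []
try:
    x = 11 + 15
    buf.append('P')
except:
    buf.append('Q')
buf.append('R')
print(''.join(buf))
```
PR

No exception, try block completes normally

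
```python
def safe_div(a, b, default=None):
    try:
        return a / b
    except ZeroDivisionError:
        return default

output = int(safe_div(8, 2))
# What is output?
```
4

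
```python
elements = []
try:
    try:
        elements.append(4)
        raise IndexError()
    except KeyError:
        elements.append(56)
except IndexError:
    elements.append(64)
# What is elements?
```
[4, 64]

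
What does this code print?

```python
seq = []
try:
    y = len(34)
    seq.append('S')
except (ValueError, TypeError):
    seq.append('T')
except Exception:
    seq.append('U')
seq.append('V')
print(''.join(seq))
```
TV

TypeError matches tuple containing it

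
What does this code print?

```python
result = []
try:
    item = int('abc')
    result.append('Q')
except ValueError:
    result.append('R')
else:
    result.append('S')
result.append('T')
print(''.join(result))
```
RT

else block skipped when exception is caught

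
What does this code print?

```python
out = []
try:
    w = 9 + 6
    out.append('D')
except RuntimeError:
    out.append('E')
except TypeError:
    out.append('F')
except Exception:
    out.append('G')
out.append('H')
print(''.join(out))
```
DH

No exception, try block completes normally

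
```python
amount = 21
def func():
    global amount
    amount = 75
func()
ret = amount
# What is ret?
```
75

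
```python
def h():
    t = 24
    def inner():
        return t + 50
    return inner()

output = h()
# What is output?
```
74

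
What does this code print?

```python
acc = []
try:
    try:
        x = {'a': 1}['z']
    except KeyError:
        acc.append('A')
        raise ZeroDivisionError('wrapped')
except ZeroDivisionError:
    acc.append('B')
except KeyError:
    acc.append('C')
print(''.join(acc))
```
AB

New ZeroDivisionError raised, caught by outer ZeroDivisionError handler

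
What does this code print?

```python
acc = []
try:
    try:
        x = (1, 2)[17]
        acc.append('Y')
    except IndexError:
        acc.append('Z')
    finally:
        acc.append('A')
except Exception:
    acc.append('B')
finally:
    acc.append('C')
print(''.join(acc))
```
ZAC

Both finally blocks run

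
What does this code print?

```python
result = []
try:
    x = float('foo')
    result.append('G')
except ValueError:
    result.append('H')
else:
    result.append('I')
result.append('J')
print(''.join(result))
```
HJ

else block skipped when exception is caught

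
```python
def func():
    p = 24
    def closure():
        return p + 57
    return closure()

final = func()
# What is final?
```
81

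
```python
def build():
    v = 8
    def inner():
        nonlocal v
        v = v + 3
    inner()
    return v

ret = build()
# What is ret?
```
11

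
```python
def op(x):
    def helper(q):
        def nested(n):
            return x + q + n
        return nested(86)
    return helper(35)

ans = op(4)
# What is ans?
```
125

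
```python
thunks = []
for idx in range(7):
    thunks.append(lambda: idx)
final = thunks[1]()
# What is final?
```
6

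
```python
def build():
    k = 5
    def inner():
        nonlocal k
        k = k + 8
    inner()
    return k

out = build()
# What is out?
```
13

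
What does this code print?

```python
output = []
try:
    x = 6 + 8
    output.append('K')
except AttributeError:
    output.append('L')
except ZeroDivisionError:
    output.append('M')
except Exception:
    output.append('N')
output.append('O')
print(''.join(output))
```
KO

No exception, try block completes normally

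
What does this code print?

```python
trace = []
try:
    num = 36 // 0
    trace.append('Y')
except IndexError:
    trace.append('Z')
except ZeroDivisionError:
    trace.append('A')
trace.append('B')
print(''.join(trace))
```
AB

ZeroDivisionError is caught by its specific handler, not IndexError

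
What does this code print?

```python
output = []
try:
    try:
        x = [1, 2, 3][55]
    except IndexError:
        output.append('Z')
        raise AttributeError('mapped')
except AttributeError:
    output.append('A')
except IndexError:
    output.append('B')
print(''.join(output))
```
ZA

New AttributeError raised, caught by outer AttributeError handler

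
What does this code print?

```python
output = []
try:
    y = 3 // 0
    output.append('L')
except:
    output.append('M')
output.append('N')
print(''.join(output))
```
MN

Exception raised in try, caught by bare except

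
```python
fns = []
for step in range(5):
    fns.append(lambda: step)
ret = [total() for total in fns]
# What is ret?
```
[4, 4, 4, 4, 4]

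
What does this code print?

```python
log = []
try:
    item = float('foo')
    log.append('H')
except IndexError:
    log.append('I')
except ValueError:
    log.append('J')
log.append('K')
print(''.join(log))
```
JK

ValueError is caught by its specific handler, not IndexError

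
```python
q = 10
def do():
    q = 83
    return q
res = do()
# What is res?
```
83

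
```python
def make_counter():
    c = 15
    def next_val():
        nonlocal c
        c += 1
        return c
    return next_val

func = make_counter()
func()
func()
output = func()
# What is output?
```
18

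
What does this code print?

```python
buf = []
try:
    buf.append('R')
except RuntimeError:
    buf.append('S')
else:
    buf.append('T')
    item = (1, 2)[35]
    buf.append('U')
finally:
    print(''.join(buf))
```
RT

Try succeeds, else appends 'T', IndexError in else is uncaught, finally prints before exception propagates ('U' never appended)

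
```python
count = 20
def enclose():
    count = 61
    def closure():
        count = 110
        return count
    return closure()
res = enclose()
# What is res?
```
110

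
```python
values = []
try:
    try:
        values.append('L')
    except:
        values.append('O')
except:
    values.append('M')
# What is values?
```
['L']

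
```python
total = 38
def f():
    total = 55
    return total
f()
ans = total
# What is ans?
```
38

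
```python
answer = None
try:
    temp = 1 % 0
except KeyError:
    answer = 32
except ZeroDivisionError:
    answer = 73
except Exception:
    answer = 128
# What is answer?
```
73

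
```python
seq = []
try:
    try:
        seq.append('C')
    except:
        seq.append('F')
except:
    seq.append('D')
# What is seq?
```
['C']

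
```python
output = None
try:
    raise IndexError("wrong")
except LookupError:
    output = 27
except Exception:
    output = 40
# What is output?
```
27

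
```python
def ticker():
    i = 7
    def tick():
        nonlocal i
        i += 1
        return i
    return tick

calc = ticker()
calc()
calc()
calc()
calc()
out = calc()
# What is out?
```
12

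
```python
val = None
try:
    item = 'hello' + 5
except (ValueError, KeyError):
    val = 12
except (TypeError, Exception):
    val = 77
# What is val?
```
77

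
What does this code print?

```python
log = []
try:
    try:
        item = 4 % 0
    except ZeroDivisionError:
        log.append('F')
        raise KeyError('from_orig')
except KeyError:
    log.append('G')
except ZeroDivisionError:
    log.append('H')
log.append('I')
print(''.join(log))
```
FGI

KeyError raised and caught, original ZeroDivisionError not re-raised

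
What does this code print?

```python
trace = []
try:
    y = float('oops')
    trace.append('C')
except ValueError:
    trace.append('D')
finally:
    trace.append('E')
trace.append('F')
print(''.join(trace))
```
DEF

finally always runs, even after exception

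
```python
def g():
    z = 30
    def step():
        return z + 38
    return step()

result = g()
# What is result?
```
68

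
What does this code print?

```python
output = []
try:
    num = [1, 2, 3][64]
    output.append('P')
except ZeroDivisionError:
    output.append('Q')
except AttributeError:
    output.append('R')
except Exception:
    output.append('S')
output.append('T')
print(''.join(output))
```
ST

IndexError not specifically caught, falls to Exception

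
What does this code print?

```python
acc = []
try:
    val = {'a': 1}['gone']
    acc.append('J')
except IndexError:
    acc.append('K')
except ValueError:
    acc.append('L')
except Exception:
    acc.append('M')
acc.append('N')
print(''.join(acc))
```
MN

KeyError not specifically caught, falls to Exception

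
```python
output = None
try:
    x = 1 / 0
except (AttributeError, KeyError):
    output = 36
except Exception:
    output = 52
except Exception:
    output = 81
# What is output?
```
52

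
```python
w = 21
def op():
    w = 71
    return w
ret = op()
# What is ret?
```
71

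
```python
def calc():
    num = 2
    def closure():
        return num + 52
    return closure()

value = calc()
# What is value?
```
54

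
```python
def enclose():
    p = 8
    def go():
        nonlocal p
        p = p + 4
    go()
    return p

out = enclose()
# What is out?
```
12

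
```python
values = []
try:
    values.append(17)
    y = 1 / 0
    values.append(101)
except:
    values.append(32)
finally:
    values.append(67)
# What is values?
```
[17, 32, 67]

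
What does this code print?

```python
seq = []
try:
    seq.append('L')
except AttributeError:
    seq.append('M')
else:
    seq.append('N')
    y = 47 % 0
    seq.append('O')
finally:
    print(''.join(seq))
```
LN

Try succeeds, else appends 'N', ZeroDivisionError in else is uncaught, finally prints before exception propagates ('O' never appended)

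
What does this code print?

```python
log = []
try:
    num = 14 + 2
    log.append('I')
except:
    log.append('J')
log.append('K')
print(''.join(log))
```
IK

No exception, try block completes normally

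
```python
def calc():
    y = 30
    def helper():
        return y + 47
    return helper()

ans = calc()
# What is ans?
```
77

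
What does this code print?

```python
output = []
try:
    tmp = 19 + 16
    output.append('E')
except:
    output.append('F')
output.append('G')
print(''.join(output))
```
EG

No exception, try block completes normally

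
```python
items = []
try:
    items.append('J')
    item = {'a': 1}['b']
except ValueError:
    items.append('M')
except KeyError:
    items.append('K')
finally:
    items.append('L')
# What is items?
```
['J', 'K', 'L']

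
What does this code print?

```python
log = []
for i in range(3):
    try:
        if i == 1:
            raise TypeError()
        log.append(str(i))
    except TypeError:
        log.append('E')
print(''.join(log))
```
0E2

Exception on i=1 caught, loop continues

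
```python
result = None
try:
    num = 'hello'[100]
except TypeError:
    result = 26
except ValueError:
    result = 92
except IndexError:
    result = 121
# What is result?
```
121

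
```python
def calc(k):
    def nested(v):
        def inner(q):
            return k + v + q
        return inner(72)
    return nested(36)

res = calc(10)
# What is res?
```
118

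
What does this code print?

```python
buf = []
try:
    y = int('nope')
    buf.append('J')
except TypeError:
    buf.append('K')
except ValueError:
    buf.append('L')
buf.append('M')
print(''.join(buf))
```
LM

ValueError is caught by its specific handler, not TypeError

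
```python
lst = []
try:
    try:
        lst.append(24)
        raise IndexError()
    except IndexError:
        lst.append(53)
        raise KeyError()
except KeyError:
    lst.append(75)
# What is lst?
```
[24, 53, 75]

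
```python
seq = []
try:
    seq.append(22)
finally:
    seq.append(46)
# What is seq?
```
[22, 46]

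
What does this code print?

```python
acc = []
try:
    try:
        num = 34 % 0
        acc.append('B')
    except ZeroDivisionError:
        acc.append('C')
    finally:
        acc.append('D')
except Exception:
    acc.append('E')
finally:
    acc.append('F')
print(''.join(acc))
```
CDF

Both finally blocks run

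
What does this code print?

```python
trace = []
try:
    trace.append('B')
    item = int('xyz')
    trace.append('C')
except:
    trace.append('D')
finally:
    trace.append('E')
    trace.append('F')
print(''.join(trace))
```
BDEF

Code before exception runs, then except, then all of finally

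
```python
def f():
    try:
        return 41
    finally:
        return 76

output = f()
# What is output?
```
76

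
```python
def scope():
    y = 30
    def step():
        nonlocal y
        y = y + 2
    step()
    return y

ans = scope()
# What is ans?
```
32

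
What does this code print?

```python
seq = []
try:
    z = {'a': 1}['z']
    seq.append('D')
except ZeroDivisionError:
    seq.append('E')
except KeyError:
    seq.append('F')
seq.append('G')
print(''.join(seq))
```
FG

KeyError is caught by its specific handler, not ZeroDivisionError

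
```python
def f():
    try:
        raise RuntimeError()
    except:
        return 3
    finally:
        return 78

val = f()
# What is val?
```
78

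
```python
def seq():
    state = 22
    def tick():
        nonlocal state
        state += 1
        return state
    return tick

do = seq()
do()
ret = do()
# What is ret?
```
24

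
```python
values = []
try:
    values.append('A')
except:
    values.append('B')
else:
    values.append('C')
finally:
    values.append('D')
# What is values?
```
['A', 'C', 'D']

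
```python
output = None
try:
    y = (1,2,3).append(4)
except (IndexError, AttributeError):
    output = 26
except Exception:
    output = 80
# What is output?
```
26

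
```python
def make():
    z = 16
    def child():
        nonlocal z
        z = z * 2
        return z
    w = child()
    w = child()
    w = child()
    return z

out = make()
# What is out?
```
128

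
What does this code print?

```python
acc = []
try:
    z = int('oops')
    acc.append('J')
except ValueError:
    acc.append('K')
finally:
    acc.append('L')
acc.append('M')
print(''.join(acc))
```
KLM

finally always runs, even after exception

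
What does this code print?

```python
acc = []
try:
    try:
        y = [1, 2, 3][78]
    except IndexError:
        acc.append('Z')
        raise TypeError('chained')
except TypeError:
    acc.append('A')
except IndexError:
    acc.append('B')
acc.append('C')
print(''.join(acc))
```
ZAC

TypeError raised and caught, original IndexError not re-raised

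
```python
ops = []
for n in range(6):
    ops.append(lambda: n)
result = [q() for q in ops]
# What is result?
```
[5, 5, 5, 5, 5, 5]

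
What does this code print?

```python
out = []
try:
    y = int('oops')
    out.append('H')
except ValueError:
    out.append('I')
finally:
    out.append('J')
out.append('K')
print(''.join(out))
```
IJK

finally always runs, even after exception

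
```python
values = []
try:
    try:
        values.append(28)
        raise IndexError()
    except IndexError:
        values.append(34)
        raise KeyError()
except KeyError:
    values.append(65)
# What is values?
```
[28, 34, 65]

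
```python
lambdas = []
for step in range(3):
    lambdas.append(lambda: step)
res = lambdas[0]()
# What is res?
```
2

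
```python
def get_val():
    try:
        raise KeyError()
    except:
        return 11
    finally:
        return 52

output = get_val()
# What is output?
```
52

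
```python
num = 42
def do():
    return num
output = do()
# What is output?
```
42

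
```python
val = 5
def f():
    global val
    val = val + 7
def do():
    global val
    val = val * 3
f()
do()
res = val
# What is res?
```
36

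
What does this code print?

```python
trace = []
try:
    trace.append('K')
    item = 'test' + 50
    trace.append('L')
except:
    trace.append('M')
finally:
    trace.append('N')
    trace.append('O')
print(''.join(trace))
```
KMNO

Code before exception runs, then except, then all of finally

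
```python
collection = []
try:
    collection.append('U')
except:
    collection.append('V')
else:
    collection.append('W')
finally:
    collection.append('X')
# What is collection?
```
['U', 'W', 'X']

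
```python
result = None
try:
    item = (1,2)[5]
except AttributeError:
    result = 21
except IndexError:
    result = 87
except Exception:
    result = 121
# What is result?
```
87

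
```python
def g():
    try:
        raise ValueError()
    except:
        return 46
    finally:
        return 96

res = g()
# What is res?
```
96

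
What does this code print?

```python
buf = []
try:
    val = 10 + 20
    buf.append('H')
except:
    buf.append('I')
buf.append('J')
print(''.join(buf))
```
HJ

No exception, try block completes normally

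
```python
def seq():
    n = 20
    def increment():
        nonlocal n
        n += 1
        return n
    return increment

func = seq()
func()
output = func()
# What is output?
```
22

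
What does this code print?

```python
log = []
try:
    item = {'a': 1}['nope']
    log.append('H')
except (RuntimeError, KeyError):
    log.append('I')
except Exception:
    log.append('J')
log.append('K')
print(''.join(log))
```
IK

KeyError matches tuple containing it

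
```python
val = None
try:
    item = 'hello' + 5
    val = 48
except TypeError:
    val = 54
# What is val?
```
54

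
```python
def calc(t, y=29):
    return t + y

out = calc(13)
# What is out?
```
42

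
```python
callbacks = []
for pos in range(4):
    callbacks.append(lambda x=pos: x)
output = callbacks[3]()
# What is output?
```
3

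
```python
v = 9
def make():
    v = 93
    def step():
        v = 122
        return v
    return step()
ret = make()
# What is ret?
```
122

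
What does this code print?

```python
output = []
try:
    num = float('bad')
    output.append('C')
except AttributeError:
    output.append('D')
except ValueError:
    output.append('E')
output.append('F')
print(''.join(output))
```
EF

ValueError is caught by its specific handler, not AttributeError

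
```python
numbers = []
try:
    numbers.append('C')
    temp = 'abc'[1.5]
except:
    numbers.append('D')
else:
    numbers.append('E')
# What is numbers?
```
['C', 'D']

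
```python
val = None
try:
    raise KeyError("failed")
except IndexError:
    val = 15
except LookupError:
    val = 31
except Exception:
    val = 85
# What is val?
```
31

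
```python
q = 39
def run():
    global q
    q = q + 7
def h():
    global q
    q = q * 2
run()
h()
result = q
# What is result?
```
92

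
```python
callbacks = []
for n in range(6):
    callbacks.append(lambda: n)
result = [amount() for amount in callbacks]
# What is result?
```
[5, 5, 5, 5, 5, 5]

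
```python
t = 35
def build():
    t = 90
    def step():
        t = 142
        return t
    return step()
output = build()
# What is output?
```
142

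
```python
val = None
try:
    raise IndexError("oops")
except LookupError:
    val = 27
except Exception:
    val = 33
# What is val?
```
27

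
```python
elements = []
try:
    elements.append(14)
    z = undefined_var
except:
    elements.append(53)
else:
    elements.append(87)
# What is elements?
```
[14, 53]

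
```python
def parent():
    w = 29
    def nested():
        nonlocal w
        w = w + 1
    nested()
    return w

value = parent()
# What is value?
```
30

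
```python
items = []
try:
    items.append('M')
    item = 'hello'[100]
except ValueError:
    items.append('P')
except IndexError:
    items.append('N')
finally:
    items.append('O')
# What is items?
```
['M', 'N', 'O']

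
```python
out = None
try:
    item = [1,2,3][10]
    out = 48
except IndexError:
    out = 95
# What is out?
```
95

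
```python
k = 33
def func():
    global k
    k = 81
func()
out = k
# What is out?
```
81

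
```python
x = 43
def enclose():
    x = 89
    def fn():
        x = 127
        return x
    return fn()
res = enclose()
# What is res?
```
127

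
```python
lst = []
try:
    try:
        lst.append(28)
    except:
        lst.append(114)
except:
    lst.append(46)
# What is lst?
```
[28]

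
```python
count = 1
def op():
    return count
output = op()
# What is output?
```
1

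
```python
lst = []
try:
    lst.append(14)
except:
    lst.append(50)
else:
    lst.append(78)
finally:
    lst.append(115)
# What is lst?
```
[14, 78, 115]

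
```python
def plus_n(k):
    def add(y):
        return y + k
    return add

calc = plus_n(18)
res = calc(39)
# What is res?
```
57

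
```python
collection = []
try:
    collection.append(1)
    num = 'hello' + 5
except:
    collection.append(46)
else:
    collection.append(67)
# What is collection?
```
[1, 46]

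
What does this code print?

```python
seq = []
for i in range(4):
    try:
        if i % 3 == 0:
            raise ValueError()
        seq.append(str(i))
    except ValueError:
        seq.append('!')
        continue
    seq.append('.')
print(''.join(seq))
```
!1.2.!

continue in except skips rest of loop body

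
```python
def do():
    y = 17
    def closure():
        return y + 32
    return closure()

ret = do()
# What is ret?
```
49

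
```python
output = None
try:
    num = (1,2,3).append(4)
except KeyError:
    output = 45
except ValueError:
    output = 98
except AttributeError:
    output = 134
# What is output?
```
134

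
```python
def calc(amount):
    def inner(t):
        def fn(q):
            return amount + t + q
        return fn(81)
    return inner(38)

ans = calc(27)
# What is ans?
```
146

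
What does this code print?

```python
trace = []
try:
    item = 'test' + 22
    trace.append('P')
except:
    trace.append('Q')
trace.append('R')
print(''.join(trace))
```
QR

Exception raised in try, caught by bare except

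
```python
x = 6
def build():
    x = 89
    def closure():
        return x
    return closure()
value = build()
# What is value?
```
89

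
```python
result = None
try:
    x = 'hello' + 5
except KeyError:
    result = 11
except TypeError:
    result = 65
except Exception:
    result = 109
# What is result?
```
65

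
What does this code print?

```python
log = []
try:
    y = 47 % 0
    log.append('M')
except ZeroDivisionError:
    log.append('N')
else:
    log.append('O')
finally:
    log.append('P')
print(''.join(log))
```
NP

Exception: except runs, else skipped, finally runs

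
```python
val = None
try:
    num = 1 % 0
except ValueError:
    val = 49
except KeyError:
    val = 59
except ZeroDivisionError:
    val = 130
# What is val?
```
130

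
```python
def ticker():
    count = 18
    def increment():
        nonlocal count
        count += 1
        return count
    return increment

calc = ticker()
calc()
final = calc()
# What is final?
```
20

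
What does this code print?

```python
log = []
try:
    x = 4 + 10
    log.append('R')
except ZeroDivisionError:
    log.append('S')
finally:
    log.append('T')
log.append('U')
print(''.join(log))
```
RTU

finally runs after normal execution too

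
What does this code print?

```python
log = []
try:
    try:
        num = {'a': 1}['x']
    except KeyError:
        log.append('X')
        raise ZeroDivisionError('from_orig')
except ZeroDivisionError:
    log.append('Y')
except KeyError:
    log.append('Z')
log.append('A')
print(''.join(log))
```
XYA

ZeroDivisionError raised and caught, original KeyError not re-raised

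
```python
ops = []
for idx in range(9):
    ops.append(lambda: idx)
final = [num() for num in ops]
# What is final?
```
[8, 8, 8, 8, 8, 8, 8, 8, 8]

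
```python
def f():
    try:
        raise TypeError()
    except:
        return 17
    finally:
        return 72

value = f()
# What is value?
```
72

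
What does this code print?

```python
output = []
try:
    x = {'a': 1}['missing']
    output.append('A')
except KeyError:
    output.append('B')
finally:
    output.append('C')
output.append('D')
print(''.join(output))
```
BCD

finally always runs, even after exception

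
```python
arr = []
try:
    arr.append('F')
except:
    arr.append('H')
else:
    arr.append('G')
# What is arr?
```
['F', 'G']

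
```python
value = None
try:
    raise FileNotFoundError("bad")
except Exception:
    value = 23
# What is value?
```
23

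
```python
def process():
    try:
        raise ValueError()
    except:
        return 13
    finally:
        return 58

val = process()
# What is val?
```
58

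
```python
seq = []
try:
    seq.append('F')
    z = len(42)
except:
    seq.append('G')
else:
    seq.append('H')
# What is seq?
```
['F', 'G']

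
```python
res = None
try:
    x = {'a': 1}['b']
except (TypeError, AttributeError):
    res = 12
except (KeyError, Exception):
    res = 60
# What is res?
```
60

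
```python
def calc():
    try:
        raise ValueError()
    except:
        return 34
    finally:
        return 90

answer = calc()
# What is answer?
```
90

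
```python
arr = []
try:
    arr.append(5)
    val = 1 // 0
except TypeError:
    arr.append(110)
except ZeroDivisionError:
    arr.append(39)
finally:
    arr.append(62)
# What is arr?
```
[5, 39, 62]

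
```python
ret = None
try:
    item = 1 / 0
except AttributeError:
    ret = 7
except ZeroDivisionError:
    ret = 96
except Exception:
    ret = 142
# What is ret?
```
96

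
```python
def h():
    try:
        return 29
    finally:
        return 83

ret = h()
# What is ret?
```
83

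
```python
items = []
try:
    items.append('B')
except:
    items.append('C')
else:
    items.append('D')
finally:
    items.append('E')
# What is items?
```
['B', 'D', 'E']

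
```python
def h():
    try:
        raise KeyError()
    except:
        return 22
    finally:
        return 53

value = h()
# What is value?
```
53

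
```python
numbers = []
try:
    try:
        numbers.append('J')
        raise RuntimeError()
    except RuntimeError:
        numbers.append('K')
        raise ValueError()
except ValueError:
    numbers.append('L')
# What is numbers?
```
['J', 'K', 'L']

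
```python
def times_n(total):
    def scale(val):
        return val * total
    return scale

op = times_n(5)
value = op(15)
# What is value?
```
75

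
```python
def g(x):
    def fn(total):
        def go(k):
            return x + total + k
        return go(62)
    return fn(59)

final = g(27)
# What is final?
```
148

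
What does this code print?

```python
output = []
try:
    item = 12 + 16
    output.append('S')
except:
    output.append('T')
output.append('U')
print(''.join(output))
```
SU

No exception, try block completes normally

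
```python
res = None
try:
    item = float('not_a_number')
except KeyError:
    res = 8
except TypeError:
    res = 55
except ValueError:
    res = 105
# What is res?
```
105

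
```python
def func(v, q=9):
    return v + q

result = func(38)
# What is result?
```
47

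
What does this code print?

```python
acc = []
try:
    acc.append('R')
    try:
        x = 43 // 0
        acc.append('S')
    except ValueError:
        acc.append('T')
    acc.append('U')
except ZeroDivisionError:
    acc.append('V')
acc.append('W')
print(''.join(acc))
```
RVW

Inner handler doesn't match, propagates to outer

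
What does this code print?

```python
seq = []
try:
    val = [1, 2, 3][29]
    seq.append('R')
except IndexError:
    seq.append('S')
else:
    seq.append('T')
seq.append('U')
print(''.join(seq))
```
SU

else block skipped when exception is caught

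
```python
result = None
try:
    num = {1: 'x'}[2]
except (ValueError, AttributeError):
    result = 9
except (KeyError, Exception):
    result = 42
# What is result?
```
42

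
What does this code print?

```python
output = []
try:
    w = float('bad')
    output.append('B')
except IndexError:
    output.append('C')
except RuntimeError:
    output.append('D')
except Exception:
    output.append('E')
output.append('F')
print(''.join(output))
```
EF

ValueError not specifically caught, falls to Exception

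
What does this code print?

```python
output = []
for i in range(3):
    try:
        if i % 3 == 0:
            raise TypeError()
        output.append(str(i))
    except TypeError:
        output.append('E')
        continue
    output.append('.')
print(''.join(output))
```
E1.2.

continue in except skips rest of loop body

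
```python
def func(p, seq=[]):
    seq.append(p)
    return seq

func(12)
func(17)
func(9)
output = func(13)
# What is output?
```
[12, 17, 9, 13]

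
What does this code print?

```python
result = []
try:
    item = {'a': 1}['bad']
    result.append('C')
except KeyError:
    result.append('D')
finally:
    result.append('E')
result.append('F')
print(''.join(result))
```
DEF

finally always runs, even after exception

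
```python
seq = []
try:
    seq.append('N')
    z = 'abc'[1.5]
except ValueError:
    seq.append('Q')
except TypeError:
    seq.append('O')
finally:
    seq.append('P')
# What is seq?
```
['N', 'O', 'P']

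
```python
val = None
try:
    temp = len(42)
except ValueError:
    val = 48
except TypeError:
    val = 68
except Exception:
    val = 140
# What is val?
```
68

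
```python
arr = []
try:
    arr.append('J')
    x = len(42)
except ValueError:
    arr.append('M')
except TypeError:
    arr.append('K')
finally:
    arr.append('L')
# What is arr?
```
['J', 'K', 'L']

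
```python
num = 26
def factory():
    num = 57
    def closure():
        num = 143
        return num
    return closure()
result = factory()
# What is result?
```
143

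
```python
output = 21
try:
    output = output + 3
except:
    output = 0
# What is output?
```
24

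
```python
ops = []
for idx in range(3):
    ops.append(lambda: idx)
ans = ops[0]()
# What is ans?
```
2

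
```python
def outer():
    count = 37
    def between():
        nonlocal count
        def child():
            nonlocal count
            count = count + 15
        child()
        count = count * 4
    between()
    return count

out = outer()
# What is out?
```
208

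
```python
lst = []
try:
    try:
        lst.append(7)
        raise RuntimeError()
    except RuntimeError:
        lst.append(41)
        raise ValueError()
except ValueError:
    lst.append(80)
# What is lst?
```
[7, 41, 80]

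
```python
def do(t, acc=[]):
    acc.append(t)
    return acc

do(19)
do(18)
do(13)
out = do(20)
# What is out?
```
[19, 18, 13, 20]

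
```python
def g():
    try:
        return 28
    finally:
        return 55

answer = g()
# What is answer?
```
55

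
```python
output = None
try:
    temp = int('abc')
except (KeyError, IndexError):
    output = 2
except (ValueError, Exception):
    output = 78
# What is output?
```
78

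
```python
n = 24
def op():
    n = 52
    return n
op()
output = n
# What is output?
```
24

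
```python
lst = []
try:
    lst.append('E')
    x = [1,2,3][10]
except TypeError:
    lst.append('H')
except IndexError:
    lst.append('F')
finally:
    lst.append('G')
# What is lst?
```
['E', 'F', 'G']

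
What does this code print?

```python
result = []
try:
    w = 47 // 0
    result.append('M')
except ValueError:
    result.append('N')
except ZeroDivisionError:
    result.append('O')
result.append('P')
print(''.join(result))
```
OP

ZeroDivisionError is caught by its specific handler, not ValueError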